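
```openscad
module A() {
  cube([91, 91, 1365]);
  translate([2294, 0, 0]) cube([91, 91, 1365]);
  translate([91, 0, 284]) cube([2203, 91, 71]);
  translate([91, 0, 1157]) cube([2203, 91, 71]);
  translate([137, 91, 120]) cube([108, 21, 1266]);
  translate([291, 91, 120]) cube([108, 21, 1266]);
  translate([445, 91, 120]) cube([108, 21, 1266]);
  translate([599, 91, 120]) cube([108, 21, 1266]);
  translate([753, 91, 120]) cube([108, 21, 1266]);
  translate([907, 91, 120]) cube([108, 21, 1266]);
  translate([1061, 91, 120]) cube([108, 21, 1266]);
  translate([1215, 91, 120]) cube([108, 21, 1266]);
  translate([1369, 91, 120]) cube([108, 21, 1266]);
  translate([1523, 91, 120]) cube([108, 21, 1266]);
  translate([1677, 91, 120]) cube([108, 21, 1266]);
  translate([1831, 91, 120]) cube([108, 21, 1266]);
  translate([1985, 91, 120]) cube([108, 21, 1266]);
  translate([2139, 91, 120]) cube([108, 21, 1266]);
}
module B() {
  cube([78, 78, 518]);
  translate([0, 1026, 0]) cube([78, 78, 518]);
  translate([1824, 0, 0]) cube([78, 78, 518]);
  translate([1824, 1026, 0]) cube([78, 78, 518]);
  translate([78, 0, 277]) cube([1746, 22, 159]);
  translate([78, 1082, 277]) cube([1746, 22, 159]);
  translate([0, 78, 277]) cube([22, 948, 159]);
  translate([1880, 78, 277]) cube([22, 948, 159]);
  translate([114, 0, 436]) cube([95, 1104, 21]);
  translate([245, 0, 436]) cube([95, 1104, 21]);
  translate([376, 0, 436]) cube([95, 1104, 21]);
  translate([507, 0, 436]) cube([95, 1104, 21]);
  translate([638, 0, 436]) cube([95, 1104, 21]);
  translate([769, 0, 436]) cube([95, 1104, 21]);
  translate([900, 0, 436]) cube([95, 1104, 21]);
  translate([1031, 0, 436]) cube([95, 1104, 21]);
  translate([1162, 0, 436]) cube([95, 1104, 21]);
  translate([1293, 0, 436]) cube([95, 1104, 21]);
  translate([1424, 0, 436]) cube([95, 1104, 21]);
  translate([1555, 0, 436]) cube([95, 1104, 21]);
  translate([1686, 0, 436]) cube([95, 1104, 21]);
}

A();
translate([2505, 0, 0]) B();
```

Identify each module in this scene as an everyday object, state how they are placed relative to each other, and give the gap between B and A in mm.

The bed frame's nearest face is 120 mm from the fence section's +x face.

A is a fence section. B is a bed frame. The bed frame is on the floor beside the fence section on its +x side. The gap between the bed frame and the fence section is 120 mm.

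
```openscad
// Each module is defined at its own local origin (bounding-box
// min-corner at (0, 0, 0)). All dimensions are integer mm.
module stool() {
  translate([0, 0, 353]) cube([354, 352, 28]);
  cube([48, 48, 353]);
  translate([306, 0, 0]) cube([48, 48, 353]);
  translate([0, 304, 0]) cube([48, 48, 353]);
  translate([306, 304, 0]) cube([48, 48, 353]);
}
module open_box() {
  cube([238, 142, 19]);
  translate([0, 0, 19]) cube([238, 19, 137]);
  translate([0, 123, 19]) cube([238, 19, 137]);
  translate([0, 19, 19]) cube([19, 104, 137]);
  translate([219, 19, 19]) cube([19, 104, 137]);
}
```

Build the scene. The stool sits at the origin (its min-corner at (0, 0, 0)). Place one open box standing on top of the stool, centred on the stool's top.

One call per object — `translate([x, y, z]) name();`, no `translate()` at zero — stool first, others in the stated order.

stool();
translate([58, 105, 381]) open_box();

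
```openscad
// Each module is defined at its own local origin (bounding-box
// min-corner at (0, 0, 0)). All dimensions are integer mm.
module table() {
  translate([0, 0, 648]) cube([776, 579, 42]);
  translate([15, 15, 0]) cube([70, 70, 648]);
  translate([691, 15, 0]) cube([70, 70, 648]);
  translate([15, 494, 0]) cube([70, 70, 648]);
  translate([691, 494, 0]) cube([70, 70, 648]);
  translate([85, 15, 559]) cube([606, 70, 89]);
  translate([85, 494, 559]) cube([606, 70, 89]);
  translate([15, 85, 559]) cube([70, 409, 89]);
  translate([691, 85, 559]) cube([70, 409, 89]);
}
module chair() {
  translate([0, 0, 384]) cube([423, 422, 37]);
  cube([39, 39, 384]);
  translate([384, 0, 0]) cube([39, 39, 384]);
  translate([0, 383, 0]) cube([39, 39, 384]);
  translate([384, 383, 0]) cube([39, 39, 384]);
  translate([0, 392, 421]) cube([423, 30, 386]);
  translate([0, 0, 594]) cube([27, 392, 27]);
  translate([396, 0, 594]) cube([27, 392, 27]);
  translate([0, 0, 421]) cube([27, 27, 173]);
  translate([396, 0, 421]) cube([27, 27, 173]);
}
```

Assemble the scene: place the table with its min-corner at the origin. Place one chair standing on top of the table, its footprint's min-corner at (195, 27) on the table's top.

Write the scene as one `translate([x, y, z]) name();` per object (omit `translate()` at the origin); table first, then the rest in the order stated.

table();
translate([195, 27, 690]) chair();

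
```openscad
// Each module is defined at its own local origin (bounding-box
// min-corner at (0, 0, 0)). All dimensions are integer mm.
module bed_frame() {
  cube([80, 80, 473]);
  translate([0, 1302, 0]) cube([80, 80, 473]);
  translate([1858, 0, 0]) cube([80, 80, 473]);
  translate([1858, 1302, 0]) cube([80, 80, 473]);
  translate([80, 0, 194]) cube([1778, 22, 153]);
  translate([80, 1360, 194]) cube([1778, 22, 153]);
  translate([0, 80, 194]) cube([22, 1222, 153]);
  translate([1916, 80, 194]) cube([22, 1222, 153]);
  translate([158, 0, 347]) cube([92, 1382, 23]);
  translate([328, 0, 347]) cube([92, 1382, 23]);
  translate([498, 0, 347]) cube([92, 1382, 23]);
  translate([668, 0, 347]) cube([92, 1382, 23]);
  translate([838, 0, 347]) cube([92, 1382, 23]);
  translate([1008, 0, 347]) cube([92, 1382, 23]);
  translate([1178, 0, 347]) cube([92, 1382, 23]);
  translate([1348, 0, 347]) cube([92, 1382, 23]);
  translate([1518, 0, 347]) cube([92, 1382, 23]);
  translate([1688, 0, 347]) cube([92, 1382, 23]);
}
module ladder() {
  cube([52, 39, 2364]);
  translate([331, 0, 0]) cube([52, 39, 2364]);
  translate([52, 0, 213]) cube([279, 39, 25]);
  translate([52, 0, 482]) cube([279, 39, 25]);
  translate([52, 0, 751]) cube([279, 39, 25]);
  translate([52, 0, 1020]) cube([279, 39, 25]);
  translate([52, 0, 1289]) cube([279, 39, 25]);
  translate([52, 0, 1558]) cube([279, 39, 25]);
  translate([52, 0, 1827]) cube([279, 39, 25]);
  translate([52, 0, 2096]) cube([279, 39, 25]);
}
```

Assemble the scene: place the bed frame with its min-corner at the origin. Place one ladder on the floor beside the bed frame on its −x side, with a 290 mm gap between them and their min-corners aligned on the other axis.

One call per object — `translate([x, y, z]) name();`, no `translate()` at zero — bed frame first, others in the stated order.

bed_frame();
translate([-673, 0, 0]) ladder();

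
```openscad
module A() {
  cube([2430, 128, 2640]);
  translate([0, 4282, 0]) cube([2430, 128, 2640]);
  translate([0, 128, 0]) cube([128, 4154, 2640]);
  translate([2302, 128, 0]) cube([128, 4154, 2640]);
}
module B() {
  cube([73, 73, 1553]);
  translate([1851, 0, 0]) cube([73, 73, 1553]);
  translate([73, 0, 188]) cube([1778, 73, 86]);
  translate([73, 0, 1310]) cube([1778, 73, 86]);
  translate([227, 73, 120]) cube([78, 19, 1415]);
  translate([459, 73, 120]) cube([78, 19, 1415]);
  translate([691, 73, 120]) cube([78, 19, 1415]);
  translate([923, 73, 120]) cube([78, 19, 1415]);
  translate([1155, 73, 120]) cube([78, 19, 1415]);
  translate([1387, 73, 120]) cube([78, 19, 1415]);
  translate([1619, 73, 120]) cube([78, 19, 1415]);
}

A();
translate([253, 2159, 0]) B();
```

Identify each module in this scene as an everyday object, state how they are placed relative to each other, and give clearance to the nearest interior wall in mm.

Clearances: x = 125, y = 2031; minimum 125 mm.

A is a house frame. B is a fence section. The fence section sits inside the house frame, centred. The clearance to the nearest interior wall is 125 mm.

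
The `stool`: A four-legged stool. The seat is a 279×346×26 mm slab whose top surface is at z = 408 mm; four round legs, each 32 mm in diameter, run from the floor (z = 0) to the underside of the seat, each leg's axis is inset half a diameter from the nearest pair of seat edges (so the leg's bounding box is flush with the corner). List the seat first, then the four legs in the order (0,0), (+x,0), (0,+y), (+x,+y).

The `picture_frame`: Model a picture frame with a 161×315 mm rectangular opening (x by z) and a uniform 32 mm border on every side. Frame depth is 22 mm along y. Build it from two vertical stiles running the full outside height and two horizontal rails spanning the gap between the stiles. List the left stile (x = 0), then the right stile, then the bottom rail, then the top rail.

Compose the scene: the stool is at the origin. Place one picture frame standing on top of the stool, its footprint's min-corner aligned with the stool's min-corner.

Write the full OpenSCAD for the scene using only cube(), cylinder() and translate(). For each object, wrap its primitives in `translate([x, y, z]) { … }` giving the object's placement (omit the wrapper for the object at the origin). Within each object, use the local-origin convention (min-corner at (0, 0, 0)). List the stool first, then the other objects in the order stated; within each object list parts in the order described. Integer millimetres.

translate([0, 0, 382]) cube([279, 346, 26]);
translate([16, 16, 0]) cylinder(h = 382, r = 16);
translate([263, 16, 0]) cylinder(h = 382, r = 16);
translate([16, 330, 0]) cylinder(h = 382, r = 16);
translate([263, 330, 0]) cylinder(h = 382, r = 16);
translate([0, 0, 408]) {
  cube([32, 22, 379]);
  translate([193, 0, 0]) cube([32, 22, 379]);
  translate([32, 0, 0]) cube([161, 22, 32]);
  translate([32, 0, 347]) cube([161, 22, 32]);
}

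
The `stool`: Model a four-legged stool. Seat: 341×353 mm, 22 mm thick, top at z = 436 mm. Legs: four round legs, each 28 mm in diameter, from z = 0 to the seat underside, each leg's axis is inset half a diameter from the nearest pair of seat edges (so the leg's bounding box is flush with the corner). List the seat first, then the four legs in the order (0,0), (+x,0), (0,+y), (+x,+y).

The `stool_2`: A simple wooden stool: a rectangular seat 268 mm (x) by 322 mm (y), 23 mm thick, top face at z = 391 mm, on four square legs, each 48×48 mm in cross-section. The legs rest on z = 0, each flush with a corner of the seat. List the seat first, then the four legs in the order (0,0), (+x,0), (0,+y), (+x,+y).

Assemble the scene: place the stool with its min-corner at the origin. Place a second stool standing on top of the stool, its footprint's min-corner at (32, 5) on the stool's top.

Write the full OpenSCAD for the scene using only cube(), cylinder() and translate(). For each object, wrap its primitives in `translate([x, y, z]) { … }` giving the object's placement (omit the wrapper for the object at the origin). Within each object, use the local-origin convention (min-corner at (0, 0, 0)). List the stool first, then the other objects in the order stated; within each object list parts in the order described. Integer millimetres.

translate([0, 0, 414]) cube([341, 353, 22]);
translate([14, 14, 0]) cylinder(h = 414, r = 14);
translate([327, 14, 0]) cylinder(h = 414, r = 14);
translate([14, 339, 0]) cylinder(h = 414, r = 14);
translate([327, 339, 0]) cylinder(h = 414, r = 14);
translate([32, 5, 436]) {
  translate([0, 0, 368]) cube([268, 322, 23]);
  cube([48, 48, 368]);
  translate([220, 0, 0]) cube([48, 48, 368]);
  translate([0, 274, 0]) cube([48, 48, 368]);
  translate([220, 274, 0]) cube([48, 48, 368]);
}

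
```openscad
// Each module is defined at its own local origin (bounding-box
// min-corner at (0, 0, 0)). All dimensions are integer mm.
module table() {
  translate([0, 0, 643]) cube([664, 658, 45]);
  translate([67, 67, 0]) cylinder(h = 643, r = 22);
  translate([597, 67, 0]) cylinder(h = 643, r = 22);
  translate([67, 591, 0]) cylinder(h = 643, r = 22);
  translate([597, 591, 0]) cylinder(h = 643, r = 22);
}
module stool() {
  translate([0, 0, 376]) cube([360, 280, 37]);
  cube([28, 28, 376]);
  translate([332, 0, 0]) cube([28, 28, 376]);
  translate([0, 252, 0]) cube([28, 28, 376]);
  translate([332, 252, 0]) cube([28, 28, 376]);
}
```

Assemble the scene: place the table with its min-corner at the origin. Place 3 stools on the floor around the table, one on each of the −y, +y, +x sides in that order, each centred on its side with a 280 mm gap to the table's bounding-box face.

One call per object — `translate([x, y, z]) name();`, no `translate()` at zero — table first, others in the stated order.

table();
translate([152, -560, 0]) stool();
translate([152, 938, 0]) stool();
translate([944, 189, 0]) stool();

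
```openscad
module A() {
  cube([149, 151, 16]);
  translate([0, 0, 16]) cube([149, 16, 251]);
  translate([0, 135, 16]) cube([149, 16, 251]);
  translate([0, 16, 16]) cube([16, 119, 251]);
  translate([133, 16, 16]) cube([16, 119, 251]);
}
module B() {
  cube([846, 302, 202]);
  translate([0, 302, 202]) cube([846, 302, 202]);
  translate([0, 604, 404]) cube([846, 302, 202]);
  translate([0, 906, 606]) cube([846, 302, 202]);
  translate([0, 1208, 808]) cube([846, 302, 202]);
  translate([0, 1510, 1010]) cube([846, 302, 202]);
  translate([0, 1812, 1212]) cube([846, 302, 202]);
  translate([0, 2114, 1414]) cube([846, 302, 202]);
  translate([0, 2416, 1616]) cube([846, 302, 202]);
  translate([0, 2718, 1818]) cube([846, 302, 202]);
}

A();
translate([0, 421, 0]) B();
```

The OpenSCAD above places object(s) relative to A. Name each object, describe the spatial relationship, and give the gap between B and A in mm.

A is an open box. B is a staircase. The staircase is on the floor beside the open box on its +y side. The gap between the staircase and the open box is 270 mm.

The staircase's nearest face is 270 mm from the open box's +y face.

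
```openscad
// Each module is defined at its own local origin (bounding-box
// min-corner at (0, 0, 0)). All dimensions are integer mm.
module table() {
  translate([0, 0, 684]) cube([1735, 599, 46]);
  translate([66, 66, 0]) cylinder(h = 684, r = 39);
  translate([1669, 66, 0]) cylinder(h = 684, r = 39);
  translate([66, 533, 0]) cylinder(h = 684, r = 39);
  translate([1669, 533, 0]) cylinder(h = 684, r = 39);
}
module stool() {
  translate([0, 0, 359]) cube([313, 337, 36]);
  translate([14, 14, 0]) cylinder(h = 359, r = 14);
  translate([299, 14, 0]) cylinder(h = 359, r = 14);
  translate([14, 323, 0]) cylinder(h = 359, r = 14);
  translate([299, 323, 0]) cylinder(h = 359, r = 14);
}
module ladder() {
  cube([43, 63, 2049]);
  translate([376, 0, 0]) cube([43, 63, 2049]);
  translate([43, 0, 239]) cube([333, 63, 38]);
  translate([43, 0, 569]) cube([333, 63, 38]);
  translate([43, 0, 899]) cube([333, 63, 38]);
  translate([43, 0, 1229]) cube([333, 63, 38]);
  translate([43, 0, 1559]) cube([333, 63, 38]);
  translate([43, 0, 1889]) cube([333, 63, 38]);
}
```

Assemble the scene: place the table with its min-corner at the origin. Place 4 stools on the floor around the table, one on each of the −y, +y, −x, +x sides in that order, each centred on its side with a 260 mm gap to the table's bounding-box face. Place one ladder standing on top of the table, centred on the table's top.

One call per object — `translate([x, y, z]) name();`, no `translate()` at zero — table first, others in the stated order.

table();
translate([711, -597, 0]) stool();
translate([711, 859, 0]) stool();
translate([-573, 131, 0]) stool();
translate([1995, 131, 0]) stool();
translate([658, 268, 730]) ladder();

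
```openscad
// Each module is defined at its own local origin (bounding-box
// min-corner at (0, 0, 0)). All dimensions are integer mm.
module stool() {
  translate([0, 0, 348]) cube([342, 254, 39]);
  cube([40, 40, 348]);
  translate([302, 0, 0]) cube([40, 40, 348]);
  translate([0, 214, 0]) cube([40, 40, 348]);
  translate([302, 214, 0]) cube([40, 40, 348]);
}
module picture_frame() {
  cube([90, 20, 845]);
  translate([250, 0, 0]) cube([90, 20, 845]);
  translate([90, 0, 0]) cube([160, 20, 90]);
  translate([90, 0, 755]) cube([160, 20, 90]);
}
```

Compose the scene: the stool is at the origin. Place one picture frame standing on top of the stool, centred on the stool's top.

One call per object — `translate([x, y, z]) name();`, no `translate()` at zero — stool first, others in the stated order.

stool();
translate([1, 117, 387]) picture_frame();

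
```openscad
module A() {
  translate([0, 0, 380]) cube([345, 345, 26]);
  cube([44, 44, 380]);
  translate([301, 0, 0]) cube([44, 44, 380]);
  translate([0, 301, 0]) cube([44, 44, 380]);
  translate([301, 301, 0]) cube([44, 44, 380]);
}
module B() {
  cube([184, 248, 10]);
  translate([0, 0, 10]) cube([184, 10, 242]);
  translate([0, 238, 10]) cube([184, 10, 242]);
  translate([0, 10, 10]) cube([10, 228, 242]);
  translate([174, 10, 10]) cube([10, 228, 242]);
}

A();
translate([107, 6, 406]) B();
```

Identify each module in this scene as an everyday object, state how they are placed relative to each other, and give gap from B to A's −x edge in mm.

A is a stool. B is an open box. The open box is on top of the stool. The gap from the open box to the stool's −x edge is 107 mm.

The open box's min-x is at 107; the stool's min-x is 0; gap = 107 mm.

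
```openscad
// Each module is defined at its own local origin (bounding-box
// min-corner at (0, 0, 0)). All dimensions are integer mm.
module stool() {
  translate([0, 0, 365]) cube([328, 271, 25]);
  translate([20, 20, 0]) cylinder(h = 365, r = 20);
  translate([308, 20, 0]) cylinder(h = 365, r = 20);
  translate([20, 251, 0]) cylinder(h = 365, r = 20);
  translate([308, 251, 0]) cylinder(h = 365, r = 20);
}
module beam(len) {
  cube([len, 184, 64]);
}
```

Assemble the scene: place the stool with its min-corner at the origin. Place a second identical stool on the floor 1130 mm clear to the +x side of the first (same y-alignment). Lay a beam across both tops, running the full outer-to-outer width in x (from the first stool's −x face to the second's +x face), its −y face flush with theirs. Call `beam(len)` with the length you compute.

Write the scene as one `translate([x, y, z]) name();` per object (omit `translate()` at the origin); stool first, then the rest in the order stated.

stool();
translate([1458, 0, 0]) stool();
translate([0, 0, 390]) beam(1786);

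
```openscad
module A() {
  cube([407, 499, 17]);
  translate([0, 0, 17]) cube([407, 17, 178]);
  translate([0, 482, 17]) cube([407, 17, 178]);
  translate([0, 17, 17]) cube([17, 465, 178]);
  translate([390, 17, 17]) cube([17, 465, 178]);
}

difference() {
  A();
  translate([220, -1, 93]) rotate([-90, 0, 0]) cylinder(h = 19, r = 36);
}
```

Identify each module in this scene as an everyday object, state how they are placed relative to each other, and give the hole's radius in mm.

A is an open box. The open box has a circular hole through its front wall. The hole's radius is 36 mm.

The subtracted cylinder has r = 36 mm.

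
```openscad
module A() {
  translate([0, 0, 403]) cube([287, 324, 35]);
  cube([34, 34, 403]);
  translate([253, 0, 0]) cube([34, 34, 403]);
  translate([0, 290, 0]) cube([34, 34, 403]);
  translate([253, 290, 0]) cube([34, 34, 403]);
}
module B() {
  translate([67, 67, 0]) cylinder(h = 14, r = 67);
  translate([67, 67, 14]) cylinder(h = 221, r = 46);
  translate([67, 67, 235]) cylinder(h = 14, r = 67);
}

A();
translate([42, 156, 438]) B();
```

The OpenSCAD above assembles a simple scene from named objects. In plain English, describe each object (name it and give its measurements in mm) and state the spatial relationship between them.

A is a simple wooden stool: a rectangular seat 287 mm (x) by 324 mm (y), 35 mm thick, top face at z = 438 mm, on four square legs, each 34×34 mm in cross-section. The legs rest on z = 0, each flush with a corner of the seat.

B is a spool: two coaxial disc flanges of radius 67 mm and thickness 14 mm, joined by a core cylinder of radius 46 mm and height 221 mm. The lower flange rests on z = 0 and the three cylinders share a vertical axis.

The spool is on top of the stool.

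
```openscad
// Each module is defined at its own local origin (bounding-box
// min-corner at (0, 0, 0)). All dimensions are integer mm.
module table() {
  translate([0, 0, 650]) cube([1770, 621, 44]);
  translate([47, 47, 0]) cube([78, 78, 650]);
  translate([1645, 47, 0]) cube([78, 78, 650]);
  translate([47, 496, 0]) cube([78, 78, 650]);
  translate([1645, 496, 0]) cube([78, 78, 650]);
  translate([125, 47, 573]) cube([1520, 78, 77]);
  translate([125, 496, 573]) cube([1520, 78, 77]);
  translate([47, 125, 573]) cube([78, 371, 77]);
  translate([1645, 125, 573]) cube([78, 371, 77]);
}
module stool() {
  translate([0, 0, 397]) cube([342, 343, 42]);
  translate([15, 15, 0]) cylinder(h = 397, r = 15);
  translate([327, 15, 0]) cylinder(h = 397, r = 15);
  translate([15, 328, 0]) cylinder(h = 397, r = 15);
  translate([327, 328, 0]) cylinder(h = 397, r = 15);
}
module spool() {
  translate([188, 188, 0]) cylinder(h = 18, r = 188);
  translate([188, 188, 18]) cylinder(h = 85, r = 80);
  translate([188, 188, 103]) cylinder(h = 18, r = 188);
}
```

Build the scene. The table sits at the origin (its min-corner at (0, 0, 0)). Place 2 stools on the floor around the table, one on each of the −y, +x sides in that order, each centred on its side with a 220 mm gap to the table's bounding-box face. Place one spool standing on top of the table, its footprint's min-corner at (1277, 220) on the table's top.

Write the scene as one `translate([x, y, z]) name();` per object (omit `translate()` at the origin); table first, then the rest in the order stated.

table();
translate([714, -563, 0]) stool();
translate([1990, 139, 0]) stool();
translate([1277, 220, 694]) spool();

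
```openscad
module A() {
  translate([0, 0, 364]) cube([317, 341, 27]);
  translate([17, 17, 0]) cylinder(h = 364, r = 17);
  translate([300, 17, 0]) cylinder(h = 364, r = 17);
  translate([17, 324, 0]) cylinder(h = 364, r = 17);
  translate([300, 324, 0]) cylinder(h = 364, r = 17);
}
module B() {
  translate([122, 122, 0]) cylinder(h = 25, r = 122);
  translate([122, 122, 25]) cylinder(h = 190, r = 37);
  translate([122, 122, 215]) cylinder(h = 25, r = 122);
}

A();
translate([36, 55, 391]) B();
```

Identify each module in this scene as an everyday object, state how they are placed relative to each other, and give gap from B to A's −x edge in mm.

A is a stool. B is a spool. The spool is on top of the stool. The gap from the spool to the stool's −x edge is 36 mm.

The spool's min-x is at 36; the stool's min-x is 0; gap = 36 mm.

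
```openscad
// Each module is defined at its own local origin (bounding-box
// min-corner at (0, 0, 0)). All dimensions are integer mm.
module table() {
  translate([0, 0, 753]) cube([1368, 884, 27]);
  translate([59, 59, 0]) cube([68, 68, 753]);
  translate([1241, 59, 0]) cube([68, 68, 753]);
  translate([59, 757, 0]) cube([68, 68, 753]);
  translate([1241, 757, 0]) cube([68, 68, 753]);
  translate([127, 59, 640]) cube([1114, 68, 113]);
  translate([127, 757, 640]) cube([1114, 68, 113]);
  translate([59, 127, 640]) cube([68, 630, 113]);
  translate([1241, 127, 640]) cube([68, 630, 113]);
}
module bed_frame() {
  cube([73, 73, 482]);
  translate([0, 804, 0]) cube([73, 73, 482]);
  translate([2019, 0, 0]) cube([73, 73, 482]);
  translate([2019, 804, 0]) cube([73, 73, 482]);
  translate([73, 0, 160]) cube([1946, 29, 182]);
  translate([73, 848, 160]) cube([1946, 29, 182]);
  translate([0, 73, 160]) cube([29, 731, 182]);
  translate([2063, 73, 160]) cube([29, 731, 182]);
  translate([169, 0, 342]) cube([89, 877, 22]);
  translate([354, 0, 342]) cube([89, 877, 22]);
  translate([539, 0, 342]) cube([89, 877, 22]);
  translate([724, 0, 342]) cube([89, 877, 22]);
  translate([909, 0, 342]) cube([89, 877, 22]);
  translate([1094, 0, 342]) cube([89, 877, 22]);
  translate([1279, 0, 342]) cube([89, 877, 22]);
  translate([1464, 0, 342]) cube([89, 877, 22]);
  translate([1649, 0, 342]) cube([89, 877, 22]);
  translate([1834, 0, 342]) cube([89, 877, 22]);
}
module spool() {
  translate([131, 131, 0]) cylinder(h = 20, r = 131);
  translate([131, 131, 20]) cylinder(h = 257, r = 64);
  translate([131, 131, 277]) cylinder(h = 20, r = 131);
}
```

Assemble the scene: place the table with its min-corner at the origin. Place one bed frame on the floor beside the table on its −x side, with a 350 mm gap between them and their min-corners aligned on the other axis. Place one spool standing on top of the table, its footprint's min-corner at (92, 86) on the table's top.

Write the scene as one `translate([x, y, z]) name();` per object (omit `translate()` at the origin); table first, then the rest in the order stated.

table();
translate([-2442, 0, 0]) bed_frame();
translate([92, 86, 780]) spool();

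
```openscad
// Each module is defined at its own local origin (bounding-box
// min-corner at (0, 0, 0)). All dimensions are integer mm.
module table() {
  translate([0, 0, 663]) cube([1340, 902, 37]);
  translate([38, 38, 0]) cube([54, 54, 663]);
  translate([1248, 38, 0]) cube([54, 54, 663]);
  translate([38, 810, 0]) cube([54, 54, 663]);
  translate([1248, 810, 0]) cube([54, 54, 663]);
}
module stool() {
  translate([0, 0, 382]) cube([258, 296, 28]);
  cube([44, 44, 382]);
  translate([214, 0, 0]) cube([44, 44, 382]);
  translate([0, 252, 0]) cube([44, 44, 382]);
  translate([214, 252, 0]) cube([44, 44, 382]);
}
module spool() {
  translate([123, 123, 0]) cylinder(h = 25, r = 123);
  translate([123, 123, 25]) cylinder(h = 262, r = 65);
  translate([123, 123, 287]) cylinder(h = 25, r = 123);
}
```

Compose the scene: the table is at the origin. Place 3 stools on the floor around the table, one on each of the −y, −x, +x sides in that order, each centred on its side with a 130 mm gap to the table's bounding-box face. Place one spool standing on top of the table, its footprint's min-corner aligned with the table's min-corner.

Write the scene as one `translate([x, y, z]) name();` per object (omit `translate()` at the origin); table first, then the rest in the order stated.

table();
translate([541, -426, 0]) stool();
translate([-388, 303, 0]) stool();
translate([1470, 303, 0]) stool();
translate([0, 0, 700]) spool();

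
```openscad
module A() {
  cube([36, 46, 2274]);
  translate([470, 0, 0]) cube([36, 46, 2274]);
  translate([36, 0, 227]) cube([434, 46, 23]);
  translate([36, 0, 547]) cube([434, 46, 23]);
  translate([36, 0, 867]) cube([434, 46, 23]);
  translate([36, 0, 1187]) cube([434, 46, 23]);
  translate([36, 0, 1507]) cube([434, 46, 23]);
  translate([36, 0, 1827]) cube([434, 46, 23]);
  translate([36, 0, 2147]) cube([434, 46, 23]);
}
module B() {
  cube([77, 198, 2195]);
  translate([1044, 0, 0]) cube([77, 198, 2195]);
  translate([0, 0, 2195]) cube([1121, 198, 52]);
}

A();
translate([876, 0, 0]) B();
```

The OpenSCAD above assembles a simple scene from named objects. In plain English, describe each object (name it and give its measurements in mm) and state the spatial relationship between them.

A is a wooden ladder with two side rails of 36×46 mm section and 2274 mm height, set 506 mm apart overall. Between them run 7 rectangular rungs (46 mm deep, 23 mm thick), front faces flush with the rails' −y face. The bottom of the first rung is 227 mm above the floor and each subsequent rung is 320 mm higher than the one below.

B is a rectangular door frame: two vertical jambs of 77×198 mm section, 2195 mm tall, with a clear opening 967 mm wide between their inner faces. A header 52 mm tall and 198 mm deep lies on top of the jambs and spans the full outside width.

The door frame is on the floor beside the ladder on its +x side.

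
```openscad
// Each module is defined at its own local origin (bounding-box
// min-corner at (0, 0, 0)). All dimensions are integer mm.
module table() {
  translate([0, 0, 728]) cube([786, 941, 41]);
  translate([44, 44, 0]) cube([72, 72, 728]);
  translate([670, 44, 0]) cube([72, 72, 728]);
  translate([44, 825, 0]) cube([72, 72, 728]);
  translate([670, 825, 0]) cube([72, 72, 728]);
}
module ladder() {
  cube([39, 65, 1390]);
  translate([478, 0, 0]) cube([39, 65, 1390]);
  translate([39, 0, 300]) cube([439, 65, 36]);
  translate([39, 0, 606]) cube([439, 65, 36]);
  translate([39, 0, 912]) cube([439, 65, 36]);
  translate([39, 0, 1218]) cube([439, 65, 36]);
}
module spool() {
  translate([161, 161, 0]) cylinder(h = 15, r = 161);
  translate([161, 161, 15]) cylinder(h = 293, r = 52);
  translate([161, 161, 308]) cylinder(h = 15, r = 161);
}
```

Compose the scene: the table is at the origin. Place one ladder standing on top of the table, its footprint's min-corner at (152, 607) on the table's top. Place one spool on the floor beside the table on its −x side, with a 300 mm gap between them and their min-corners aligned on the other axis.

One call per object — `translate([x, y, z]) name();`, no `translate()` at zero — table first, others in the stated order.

table();
translate([152, 607, 769]) ladder();
translate([-622, 0, 0]) spool();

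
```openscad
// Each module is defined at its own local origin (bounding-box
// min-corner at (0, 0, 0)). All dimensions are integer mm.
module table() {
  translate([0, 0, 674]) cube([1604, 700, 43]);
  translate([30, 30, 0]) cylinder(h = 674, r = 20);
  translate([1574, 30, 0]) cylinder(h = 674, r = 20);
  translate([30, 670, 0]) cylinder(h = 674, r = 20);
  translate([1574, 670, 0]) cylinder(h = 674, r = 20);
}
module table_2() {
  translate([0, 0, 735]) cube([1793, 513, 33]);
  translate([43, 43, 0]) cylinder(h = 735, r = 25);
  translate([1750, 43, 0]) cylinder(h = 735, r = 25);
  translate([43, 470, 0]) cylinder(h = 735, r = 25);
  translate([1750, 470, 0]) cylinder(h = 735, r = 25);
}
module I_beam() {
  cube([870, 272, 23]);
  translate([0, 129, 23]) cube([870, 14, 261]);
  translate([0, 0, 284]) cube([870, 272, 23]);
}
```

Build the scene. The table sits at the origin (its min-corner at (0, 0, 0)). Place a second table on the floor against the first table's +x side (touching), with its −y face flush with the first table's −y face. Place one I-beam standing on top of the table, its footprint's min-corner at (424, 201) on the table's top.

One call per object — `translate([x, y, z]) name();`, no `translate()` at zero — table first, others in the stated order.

table();
translate([1604, 0, 0]) table_2();
translate([424, 201, 717]) I_beam();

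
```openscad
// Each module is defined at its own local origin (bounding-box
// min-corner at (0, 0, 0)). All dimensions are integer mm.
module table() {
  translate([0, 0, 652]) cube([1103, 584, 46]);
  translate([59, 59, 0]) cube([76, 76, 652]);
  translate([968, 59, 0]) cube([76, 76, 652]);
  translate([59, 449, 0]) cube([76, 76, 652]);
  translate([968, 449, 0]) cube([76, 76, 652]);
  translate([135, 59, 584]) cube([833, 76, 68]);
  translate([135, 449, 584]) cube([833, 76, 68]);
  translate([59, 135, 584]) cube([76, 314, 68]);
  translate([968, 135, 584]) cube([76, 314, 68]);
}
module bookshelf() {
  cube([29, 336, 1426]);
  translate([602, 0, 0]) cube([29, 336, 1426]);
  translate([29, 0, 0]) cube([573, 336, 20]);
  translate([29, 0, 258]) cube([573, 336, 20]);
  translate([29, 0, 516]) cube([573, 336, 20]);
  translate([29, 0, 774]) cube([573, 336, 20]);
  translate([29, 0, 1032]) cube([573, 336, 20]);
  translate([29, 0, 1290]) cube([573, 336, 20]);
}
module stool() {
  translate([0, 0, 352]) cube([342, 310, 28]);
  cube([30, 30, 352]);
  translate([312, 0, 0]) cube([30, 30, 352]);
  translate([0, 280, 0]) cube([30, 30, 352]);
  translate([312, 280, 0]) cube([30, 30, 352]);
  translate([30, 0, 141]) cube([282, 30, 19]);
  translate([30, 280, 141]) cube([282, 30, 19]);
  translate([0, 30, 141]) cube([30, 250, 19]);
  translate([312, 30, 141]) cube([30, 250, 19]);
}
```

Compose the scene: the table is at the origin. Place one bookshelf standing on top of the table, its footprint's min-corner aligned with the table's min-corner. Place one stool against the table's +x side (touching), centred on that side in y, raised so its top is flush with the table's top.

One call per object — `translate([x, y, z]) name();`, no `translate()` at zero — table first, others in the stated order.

table();
translate([0, 0, 698]) bookshelf();
translate([1103, 137, 318]) stool();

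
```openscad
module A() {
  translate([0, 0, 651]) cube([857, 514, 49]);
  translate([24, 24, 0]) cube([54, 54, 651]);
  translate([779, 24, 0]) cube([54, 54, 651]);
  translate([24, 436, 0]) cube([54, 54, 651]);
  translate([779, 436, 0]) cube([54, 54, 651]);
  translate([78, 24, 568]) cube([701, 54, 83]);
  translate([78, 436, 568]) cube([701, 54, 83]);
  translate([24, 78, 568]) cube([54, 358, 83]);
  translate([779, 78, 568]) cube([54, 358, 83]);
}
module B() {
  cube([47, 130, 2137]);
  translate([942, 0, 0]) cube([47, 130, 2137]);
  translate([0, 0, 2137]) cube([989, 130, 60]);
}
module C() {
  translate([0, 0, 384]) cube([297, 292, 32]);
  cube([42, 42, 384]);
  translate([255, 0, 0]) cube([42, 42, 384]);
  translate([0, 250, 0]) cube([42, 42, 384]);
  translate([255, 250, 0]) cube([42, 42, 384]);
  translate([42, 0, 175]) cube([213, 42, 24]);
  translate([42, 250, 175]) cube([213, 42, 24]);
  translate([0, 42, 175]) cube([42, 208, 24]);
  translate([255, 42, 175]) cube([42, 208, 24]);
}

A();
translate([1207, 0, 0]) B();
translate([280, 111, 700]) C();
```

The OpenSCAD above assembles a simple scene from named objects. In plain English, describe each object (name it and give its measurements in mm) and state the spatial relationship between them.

A is a rectangular dining table. The top is 857×514×49 mm with its upper surface at z = 700 mm. It stands on four 54×54 mm square legs, each inset 24 mm from the nearest pair of top edges, running from the floor to the underside of the top. Four apron rails, 54 mm thick and 83 mm tall, run between adjacent legs with their top edges flush with the underside of the top and their outer faces flush with the legs' outer faces.

B is a door frame. The clear opening is 895 mm wide and 2137 mm high. Two 47 mm wide jambs, 130 mm deep, stand either side of the opening from the floor to the top of the opening. A 60 mm thick head sits across the top of both jambs, spanning the full outside width of the frame.

C is a simple wooden stool: a rectangular seat 297 mm (x) by 292 mm (y), 32 mm thick, top face at z = 416 mm, on four square legs, each 42×42 mm in cross-section. The legs rest on z = 0, each flush with a corner of the seat. Four stretchers, 42 mm wide and 24 mm tall, connect adjacent legs with their undersides at z = 175 mm, each running between the inner faces of the legs it joins and aligned with the legs' outer faces on the other axis.

The door frame is on the floor beside the table on its +x side. The stool is on top of the table, centred.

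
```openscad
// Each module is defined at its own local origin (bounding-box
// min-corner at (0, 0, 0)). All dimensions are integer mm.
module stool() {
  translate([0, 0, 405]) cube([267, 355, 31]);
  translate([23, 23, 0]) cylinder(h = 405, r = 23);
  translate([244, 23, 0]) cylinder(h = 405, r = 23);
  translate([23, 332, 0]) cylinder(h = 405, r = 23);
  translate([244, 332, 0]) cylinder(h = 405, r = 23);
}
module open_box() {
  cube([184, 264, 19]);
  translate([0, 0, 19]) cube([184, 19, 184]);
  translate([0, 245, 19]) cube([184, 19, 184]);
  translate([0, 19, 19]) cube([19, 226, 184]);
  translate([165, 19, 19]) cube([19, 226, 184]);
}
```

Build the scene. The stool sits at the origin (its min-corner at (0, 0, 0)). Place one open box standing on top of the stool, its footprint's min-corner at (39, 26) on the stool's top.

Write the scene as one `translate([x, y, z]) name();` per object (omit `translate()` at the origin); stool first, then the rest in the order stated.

stool();
translate([39, 26, 436]) open_box();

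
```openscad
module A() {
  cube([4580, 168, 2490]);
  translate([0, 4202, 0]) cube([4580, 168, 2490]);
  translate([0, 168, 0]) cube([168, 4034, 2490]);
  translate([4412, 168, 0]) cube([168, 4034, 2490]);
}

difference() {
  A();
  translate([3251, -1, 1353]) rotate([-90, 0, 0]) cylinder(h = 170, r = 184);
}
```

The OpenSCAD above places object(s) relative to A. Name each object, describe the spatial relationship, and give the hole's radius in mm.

A is a house frame. The house frame has a circular hole through its front wall. The hole's radius is 184 mm.

The subtracted cylinder has r = 184 mm.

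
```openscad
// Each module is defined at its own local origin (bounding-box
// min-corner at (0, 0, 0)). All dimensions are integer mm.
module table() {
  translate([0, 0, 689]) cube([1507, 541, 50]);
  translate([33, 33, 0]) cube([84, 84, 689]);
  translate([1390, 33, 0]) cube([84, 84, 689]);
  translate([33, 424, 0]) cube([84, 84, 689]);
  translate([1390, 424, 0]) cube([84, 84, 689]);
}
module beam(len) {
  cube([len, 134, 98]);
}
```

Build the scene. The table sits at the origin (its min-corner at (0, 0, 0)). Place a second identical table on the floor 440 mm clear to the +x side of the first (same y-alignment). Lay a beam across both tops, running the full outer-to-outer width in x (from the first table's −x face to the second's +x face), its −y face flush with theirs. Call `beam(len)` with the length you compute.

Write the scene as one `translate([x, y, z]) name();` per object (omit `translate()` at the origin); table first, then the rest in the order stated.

table();
translate([1947, 0, 0]) table();
translate([0, 0, 739]) beam(3454);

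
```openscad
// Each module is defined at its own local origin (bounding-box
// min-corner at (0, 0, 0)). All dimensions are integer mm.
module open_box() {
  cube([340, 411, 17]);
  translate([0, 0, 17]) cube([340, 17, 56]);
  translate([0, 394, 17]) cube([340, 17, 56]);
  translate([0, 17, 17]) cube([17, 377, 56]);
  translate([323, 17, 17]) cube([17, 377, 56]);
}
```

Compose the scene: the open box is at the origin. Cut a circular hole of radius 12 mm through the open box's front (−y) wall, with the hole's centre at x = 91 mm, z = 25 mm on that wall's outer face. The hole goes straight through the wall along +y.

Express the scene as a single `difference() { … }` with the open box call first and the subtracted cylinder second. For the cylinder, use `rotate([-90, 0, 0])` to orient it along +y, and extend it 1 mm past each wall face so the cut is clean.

difference() {
  open_box();
  translate([91, -1, 25]) rotate([-90, 0, 0]) cylinder(h = 19, r = 12);
}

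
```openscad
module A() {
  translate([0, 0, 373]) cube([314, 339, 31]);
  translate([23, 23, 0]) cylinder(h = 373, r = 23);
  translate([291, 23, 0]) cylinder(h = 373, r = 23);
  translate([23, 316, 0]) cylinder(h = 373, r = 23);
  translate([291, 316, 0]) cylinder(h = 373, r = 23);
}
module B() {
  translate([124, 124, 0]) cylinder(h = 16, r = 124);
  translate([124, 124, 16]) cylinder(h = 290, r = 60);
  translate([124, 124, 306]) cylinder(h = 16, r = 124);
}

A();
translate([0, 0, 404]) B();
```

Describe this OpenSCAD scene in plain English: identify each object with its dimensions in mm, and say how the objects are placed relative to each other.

A is a four-legged stool. The seat is a 314×339×31 mm slab whose top surface is at z = 404 mm; four round legs, each 46 mm in diameter, run from the floor (z = 0) to the underside of the seat, each leg's axis is inset half a diameter from the nearest pair of seat edges (so the leg's bounding box is flush with the corner).

B is a spool: two coaxial disc flanges of radius 124 mm and thickness 16 mm, joined by a core cylinder of radius 60 mm and height 290 mm. The lower flange rests on z = 0 and the three cylinders share a vertical axis.

The spool is on top of the stool.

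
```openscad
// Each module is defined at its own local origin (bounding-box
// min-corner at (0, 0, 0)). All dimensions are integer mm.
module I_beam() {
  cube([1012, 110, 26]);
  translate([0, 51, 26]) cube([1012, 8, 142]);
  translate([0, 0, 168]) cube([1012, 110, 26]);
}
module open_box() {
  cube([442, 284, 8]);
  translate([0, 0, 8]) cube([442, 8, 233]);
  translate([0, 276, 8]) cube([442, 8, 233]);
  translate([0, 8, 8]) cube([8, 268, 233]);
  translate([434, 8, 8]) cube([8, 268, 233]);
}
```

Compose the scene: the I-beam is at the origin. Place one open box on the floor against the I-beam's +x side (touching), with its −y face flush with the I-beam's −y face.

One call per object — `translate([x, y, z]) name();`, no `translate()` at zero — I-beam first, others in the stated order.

I_beam();
translate([1012, 0, 0]) open_box();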